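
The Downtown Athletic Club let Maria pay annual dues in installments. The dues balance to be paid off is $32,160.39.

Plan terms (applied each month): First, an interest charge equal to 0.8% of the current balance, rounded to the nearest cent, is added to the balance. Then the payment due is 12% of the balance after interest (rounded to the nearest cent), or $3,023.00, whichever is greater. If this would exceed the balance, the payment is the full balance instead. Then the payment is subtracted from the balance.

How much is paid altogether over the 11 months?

$33,637.70

Month 1: $32,160.39 +$257.28 interest = $32,417.67; pay $3,890.12 → $28,527.55
Month 2: $28,527.55 +$228.22 interest = $28,755.77; pay $3,450.69 → $25,305.08
Month 3: $25,305.08 +$202.44 interest = $25,507.52; pay $3,060.90 → $22,446.62
Month 4: $22,446.62 +$179.57 interest = $22,626.19; pay $3,023.00 → $19,603.19
Month 5: $19,603.19 +$156.83 interest = $19,760.02; pay $3,023.00 → $16,737.02
Month 6: $16,737.02 +$133.90 interest = $16,870.92; pay $3,023.00 → $13,847.92
Month 7: $13,847.92 +$110.78 interest = $13,958.70; pay $3,023.00 → $10,935.70
Month 8: $10,935.70 +$87.49 interest = $11,023.19; pay $3,023.00 → $8,000.19
Month 9: $8,000.19 +$64.00 interest = $8,064.19; pay $3,023.00 → $5,041.19
Month 10: $5,041.19 +$40.33 interest = $5,081.52; pay $3,023.00 → $2,058.52
Month 11: $2,058.52 +$16.47 interest = $2,074.99; pay $2,074.99 → $0.00
Total paid: $33,637.70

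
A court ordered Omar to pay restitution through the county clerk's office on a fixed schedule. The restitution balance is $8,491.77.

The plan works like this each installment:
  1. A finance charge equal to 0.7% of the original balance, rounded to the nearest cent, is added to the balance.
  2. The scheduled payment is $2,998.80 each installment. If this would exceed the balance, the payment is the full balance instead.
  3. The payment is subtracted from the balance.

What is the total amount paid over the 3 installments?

Installment 1: $8,491.77 +$59.44 interest = $8,551.21; pay $2,998.80 → $5,552.41
Installment 2: $5,552.41 +$59.44 interest = $5,611.85; pay $2,998.80 → $2,613.05
Installment 3: $2,613.05 +$59.44 interest = $2,672.49; pay $2,672.49 → $0.00
Total paid: $8,670.09

$8,670.09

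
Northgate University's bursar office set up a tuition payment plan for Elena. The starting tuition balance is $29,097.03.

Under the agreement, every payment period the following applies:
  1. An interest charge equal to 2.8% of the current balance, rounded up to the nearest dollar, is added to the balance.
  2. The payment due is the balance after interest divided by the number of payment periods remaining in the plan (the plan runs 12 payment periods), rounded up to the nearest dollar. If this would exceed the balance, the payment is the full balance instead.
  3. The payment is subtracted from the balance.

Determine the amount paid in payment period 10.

$3,197.00

Payment period 1: $29,097.03 +$815.00 interest = $29,912.03; pay $2,493.00 → $27,419.03
Payment period 2: $27,419.03 +$768.00 interest = $28,187.03; pay $2,563.00 → $25,624.03
Payment period 3: $25,624.03 +$718.00 interest = $26,342.03; pay $2,635.00 → $23,707.03
Payment period 4: $23,707.03 +$664.00 interest = $24,371.03; pay $2,708.00 → $21,663.03
Payment period 5: $21,663.03 +$607.00 interest = $22,270.03; pay $2,784.00 → $19,486.03
Payment period 6: $19,486.03 +$546.00 interest = $20,032.03; pay $2,862.00 → $17,170.03
Payment period 7: $17,170.03 +$481.00 interest = $17,651.03; pay $2,942.00 → $14,709.03
Payment period 8: $14,709.03 +$412.00 interest = $15,121.03; pay $3,025.00 → $12,096.03
Payment period 9: $12,096.03 +$339.00 interest = $12,435.03; pay $3,109.00 → $9,326.03
Payment period 10: $9,326.03 +$262.00 interest = $9,588.03; pay $3,197.00 → $6,391.03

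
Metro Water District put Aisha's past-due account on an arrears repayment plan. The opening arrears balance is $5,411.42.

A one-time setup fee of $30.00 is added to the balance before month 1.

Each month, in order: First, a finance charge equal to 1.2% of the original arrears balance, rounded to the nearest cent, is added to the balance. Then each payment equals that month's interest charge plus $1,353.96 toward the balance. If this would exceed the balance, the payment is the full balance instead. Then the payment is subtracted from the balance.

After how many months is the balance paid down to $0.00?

5

Month 1: $5,441.42 +$64.94 interest = $5,506.36; pay $1,418.90 → $4,087.46
Month 2: $4,087.46 +$64.94 interest = $4,152.40; pay $1,418.90 → $2,733.50
Month 3: $2,733.50 +$64.94 interest = $2,798.44; pay $1,418.90 → $1,379.54
Month 4: $1,379.54 +$64.94 interest = $1,444.48; pay $1,418.90 → $25.58
Month 5: $25.58 +$64.94 interest = $90.52; pay $90.52 → $0.00
Balance reaches $0.00 in month 5.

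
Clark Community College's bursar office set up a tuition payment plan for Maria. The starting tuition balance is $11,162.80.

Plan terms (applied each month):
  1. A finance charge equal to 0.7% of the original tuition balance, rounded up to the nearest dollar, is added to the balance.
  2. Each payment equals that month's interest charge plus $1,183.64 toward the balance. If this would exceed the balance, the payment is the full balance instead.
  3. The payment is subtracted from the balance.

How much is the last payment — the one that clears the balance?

$589.04

Month 1: opening $11,162.80; interest $79.00 → $11,241.80; payment $1,262.64; balance $9,979.16
Month 2: opening $9,979.16; interest $79.00 → $10,058.16; payment $1,262.64; balance $8,795.52
Month 3: opening $8,795.52; interest $79.00 → $8,874.52; payment $1,262.64; balance $7,611.88
Month 4: opening $7,611.88; interest $79.00 → $7,690.88; payment $1,262.64; balance $6,428.24
Month 5: opening $6,428.24; interest $79.00 → $6,507.24; payment $1,262.64; balance $5,244.60
Month 6: opening $5,244.60; interest $79.00 → $5,323.60; payment $1,262.64; balance $4,060.96
Month 7: opening $4,060.96; interest $79.00 → $4,139.96; payment $1,262.64; balance $2,877.32
Month 8: opening $2,877.32; interest $79.00 → $2,956.32; payment $1,262.64; balance $1,693.68
Month 9: opening $1,693.68; interest $79.00 → $1,772.68; payment $1,262.64; balance $510.04
Month 10: opening $510.04; interest $79.00 → $589.04; payment $589.04; balance $0.00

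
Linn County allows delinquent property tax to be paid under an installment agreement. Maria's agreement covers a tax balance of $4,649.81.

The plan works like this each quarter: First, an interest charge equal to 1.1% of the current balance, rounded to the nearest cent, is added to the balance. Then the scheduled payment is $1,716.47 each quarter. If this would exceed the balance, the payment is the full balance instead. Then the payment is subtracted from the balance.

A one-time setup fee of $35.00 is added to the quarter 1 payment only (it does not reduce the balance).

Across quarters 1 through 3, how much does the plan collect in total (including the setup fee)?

$4,783.10

# | Opening | Interest | Payment | Fee | End bal
1 | $4,649.81 | $51.15 | $1,716.47 | $35.00 | $2,984.49
2 | $2,984.49 | $32.83 | $1,716.47 | — | $1,300.85
3 | $1,300.85 | $14.31 | $1,315.16 | — | $0.00
Total paid: $4,783.10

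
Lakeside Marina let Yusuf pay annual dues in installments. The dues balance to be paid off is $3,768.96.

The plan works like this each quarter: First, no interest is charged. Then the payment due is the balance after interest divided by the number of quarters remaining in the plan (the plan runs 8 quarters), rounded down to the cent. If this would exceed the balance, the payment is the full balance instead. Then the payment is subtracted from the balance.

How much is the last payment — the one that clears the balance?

Quarter 1: $3,768.96 − $471.12 → $3,297.84
Quarter 2: $3,297.84 − $471.12 → $2,826.72
Quarter 3: $2,826.72 − $471.12 → $2,355.60
Quarter 4: $2,355.60 − $471.12 → $1,884.48
Quarter 5: $1,884.48 − $471.12 → $1,413.36
Quarter 6: $1,413.36 − $471.12 → $942.24
Quarter 7: $942.24 − $471.12 → $471.12
Quarter 8: $471.12 − $471.12 → $0.00

$471.12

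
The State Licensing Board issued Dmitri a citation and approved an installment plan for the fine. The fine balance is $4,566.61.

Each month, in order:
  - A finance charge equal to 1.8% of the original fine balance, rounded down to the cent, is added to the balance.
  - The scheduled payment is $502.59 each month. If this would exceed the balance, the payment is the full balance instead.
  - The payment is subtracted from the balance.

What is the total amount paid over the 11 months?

Month 1: $4,566.61 +$82.19 interest = $4,648.80; pay $502.59 → $4,146.21
Month 2: $4,146.21 +$82.19 interest = $4,228.40; pay $502.59 → $3,725.81
Month 3: $3,725.81 +$82.19 interest = $3,808.00; pay $502.59 → $3,305.41
Month 4: $3,305.41 +$82.19 interest = $3,387.60; pay $502.59 → $2,885.01
Month 5: $2,885.01 +$82.19 interest = $2,967.20; pay $502.59 → $2,464.61
Month 6: $2,464.61 +$82.19 interest = $2,546.80; pay $502.59 → $2,044.21
Month 7: $2,044.21 +$82.19 interest = $2,126.40; pay $502.59 → $1,623.81
Month 8: $1,623.81 +$82.19 interest = $1,706.00; pay $502.59 → $1,203.41
Month 9: $1,203.41 +$82.19 interest = $1,285.60; pay $502.59 → $783.01
Month 10: $783.01 +$82.19 interest = $865.20; pay $502.59 → $362.61
Month 11: $362.61 +$82.19 interest = $444.80; pay $444.80 → $0.00
Total paid: $5,470.70

$5,470.70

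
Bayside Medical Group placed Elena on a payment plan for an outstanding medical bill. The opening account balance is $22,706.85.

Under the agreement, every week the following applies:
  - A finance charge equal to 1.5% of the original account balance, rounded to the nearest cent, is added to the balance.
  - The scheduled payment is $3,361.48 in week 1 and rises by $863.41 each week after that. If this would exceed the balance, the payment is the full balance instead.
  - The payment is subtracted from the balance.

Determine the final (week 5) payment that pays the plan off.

$5,783.47

Week 1: $22,706.85 +$340.60 interest = $23,047.45; pay $3,361.48 → $19,685.97
Week 2: $19,685.97 +$340.60 interest = $20,026.57; pay $4,224.89 → $15,801.68
Week 3: $15,801.68 +$340.60 interest = $16,142.28; pay $5,088.30 → $11,053.98
Week 4: $11,053.98 +$340.60 interest = $11,394.58; pay $5,951.71 → $5,442.87
Week 5: $5,442.87 +$340.60 interest = $5,783.47; pay $5,783.47 → $0.00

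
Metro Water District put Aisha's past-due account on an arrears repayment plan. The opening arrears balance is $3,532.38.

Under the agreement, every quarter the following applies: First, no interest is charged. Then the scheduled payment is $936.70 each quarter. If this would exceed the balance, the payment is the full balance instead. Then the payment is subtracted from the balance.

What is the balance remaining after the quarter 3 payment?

$722.28

Quarter 1: $3,532.38 − $936.70 → $2,595.68
Quarter 2: $2,595.68 − $936.70 → $1,658.98
Quarter 3: $1,658.98 − $936.70 → $722.28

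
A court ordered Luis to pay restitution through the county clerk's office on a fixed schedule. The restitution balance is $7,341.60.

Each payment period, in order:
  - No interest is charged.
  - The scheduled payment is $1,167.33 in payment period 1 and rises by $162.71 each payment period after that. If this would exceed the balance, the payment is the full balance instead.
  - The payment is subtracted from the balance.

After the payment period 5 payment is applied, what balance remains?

Payment period 1: opening $7,341.60; payment $1,167.33; balance $6,174.27
Payment period 2: opening $6,174.27; payment $1,330.04; balance $4,844.23
Payment period 3: opening $4,844.23; payment $1,492.75; balance $3,351.48
Payment period 4: opening $3,351.48; payment $1,655.46; balance $1,696.02
Payment period 5: opening $1,696.02; payment $1,696.02; balance $0.00

$0.00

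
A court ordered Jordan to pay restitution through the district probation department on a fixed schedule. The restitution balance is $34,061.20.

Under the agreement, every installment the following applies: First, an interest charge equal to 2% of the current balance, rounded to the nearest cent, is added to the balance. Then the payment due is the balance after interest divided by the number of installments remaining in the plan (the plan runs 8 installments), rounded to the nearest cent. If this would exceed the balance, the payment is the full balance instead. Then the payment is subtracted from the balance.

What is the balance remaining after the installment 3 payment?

Installment 1: $34,061.20 +$681.22 interest = $34,742.42; pay $4,342.80 → $30,399.62
Installment 2: $30,399.62 +$607.99 interest = $31,007.61; pay $4,429.66 → $26,577.95
Installment 3: $26,577.95 +$531.56 interest = $27,109.51; pay $4,518.25 → $22,591.26

$22,591.26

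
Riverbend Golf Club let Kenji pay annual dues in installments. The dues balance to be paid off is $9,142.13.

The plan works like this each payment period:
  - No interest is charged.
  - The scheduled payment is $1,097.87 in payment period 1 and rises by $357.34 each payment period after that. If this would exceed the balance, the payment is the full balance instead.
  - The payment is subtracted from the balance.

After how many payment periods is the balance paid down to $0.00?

6

Payment period 1: opening $9,142.13; payment $1,097.87; balance $8,044.26
Payment period 2: opening $8,044.26; payment $1,455.21; balance $6,589.05
Payment period 3: opening $6,589.05; payment $1,812.55; balance $4,776.50
Payment period 4: opening $4,776.50; payment $2,169.89; balance $2,606.61
Payment period 5: opening $2,606.61; payment $2,527.23; balance $79.38
Payment period 6: opening $79.38; payment $79.38; balance $0.00
Balance reaches $0.00 in payment period 6.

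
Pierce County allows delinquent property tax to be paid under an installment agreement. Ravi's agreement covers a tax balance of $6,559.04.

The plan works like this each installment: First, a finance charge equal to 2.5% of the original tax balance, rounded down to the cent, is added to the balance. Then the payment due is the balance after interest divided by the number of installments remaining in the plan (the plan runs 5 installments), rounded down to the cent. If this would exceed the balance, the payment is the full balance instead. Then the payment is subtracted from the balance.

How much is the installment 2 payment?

$1,385.59

Installment 1: $6,559.04 +$163.97 interest = $6,723.01; pay $1,344.60 → $5,378.41
Installment 2: $5,378.41 +$163.97 interest = $5,542.38; pay $1,385.59 → $4,156.79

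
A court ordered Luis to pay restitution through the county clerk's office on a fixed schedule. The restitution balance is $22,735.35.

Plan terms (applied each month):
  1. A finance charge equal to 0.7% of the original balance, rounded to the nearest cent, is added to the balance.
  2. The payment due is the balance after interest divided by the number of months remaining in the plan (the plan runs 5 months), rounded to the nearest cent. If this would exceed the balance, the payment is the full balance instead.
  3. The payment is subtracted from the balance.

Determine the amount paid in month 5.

$4,910.46

# | Opening | Interest | Payment | End bal
1 | $22,735.35 | $159.15 | $4,578.90 | $18,315.60
2 | $18,315.60 | $159.15 | $4,618.69 | $13,856.06
3 | $13,856.06 | $159.15 | $4,671.74 | $9,343.47
4 | $9,343.47 | $159.15 | $4,751.31 | $4,751.31
5 | $4,751.31 | $159.15 | $4,910.46 | $0.00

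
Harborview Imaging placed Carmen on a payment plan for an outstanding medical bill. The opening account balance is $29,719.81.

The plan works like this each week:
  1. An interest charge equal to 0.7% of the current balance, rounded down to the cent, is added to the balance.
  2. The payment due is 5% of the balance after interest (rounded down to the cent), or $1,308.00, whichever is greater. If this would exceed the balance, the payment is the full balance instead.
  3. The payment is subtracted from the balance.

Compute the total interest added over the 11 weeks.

$1,830.62

# | Opening | Interest | Payment | End bal
1 | $29,719.81 | $208.03 | $1,496.39 | $28,431.45
2 | $28,431.45 | $199.02 | $1,431.52 | $27,198.95
3 | $27,198.95 | $190.39 | $1,369.46 | $26,019.88
4 | $26,019.88 | $182.13 | $1,310.10 | $24,891.91
5 | $24,891.91 | $174.24 | $1,308.00 | $23,758.15
6 | $23,758.15 | $166.30 | $1,308.00 | $22,616.45
7 | $22,616.45 | $158.31 | $1,308.00 | $21,466.76
8 | $21,466.76 | $150.26 | $1,308.00 | $20,309.02
9 | $20,309.02 | $142.16 | $1,308.00 | $19,143.18
10 | $19,143.18 | $134.00 | $1,308.00 | $17,969.18
11 | $17,969.18 | $125.78 | $1,308.00 | $16,786.96
Total interest: $208.03 + $199.02 + $190.39 + $182.13 + $174.24 + $166.30 + $158.31 + $150.26 + $142.16 + $134.00 + $125.78 = $1,830.62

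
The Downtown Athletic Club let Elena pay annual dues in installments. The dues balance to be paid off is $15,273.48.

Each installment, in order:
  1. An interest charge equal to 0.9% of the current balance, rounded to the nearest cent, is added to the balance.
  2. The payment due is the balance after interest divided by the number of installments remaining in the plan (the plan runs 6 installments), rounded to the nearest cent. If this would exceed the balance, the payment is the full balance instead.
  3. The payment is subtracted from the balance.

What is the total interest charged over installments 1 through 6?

Installment 1: $15,273.48 +$137.46 interest = $15,410.94; pay $2,568.49 → $12,842.45
Installment 2: $12,842.45 +$115.58 interest = $12,958.03; pay $2,591.61 → $10,366.42
Installment 3: $10,366.42 +$93.30 interest = $10,459.72; pay $2,614.93 → $7,844.79
Installment 4: $7,844.79 +$70.60 interest = $7,915.39; pay $2,638.46 → $5,276.93
Installment 5: $5,276.93 +$47.49 interest = $5,324.42; pay $2,662.21 → $2,662.21
Installment 6: $2,662.21 +$23.96 interest = $2,686.17; pay $2,686.17 → $0.00
Total interest: $137.46 + $115.58 + $93.30 + $70.60 + $47.49 + $23.96 = $488.39

$488.39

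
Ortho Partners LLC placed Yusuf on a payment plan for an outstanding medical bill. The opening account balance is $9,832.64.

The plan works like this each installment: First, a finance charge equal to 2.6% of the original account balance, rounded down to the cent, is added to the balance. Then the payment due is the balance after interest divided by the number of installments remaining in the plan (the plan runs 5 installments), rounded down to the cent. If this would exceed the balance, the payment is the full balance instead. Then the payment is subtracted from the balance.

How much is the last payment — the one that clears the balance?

$2,550.25

Installment 1: opening $9,832.64; interest $255.64 → $10,088.28; payment $2,017.65; balance $8,070.63
Installment 2: opening $8,070.63; interest $255.64 → $8,326.27; payment $2,081.56; balance $6,244.71
Installment 3: opening $6,244.71; interest $255.64 → $6,500.35; payment $2,166.78; balance $4,333.57
Installment 4: opening $4,333.57; interest $255.64 → $4,589.21; payment $2,294.60; balance $2,294.61
Installment 5: opening $2,294.61; interest $255.64 → $2,550.25; payment $2,550.25; balance $0.00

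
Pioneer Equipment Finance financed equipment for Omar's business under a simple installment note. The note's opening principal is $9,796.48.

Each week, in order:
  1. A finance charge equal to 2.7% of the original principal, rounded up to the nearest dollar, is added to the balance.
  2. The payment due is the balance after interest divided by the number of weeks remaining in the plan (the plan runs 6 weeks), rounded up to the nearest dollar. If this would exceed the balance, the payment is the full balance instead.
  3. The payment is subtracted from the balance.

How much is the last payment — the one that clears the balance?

$2,280.48

Week 1: opening $9,796.48; interest $265.00 → $10,061.48; payment $1,677.00; balance $8,384.48
Week 2: opening $8,384.48; interest $265.00 → $8,649.48; payment $1,730.00; balance $6,919.48
Week 3: opening $6,919.48; interest $265.00 → $7,184.48; payment $1,797.00; balance $5,387.48
Week 4: opening $5,387.48; interest $265.00 → $5,652.48; payment $1,885.00; balance $3,767.48
Week 5: opening $3,767.48; interest $265.00 → $4,032.48; payment $2,017.00; balance $2,015.48
Week 6: opening $2,015.48; interest $265.00 → $2,280.48; payment $2,280.48; balance $0.00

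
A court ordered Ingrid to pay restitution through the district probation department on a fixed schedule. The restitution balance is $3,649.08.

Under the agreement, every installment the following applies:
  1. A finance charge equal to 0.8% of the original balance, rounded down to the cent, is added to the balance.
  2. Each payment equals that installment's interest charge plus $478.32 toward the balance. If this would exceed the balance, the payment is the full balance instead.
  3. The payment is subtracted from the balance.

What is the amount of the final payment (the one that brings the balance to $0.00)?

Installment 1: opening $3,649.08; interest $29.19 → $3,678.27; payment $507.51; balance $3,170.76
Installment 2: opening $3,170.76; interest $29.19 → $3,199.95; payment $507.51; balance $2,692.44
Installment 3: opening $2,692.44; interest $29.19 → $2,721.63; payment $507.51; balance $2,214.12
Installment 4: opening $2,214.12; interest $29.19 → $2,243.31; payment $507.51; balance $1,735.80
Installment 5: opening $1,735.80; interest $29.19 → $1,764.99; payment $507.51; balance $1,257.48
Installment 6: opening $1,257.48; interest $29.19 → $1,286.67; payment $507.51; balance $779.16
Installment 7: opening $779.16; interest $29.19 → $808.35; payment $507.51; balance $300.84
Installment 8: opening $300.84; interest $29.19 → $330.03; payment $330.03; balance $0.00

$330.03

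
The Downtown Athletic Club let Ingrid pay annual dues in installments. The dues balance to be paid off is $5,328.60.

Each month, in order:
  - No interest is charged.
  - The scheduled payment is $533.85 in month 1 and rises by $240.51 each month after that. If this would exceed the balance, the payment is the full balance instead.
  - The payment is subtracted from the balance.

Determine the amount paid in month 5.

$1,495.89

Month 1: opening $5,328.60; payment $533.85; balance $4,794.75
Month 2: opening $4,794.75; payment $774.36; balance $4,020.39
Month 3: opening $4,020.39; payment $1,014.87; balance $3,005.52
Month 4: opening $3,005.52; payment $1,255.38; balance $1,750.14
Month 5: opening $1,750.14; payment $1,495.89; balance $254.25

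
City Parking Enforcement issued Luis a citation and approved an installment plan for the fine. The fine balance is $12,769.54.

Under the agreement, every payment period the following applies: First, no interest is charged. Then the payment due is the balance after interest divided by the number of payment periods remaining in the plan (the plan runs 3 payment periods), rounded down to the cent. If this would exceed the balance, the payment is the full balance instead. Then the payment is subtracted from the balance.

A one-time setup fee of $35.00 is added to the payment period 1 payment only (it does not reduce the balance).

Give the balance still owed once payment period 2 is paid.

# | Opening | Payment | Fee | End bal
1 | $12,769.54 | $4,256.51 | $35.00 | $8,513.03
2 | $8,513.03 | $4,256.51 | — | $4,256.52

$4,256.52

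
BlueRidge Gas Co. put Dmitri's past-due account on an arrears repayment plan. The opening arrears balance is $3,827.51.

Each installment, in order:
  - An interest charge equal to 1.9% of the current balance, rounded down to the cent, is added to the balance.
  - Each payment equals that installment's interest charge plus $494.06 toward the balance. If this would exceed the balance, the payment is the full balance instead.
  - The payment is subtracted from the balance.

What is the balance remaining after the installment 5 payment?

Installment 1: opening $3,827.51; interest $72.72 → $3,900.23; payment $566.78; balance $3,333.45
Installment 2: opening $3,333.45; interest $63.33 → $3,396.78; payment $557.39; balance $2,839.39
Installment 3: opening $2,839.39; interest $53.94 → $2,893.33; payment $548.00; balance $2,345.33
Installment 4: opening $2,345.33; interest $44.56 → $2,389.89; payment $538.62; balance $1,851.27
Installment 5: opening $1,851.27; interest $35.17 → $1,886.44; payment $529.23; balance $1,357.21

$1,357.21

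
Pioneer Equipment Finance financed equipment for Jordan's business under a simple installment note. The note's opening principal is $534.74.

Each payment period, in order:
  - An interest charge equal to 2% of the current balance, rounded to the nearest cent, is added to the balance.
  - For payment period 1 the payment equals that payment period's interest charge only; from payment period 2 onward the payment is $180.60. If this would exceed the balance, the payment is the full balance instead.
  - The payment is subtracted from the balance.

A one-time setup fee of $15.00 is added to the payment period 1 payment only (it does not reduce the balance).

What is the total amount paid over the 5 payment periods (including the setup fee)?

$582.55

Payment period 1: opening $534.74; interest $10.69 → $545.43; payment $10.69 (+ $15.00 fee); balance $534.74
Payment period 2: opening $534.74; interest $10.69 → $545.43; payment $180.60; balance $364.83
Payment period 3: opening $364.83; interest $7.30 → $372.13; payment $180.60; balance $191.53
Payment period 4: opening $191.53; interest $3.83 → $195.36; payment $180.60; balance $14.76
Payment period 5: opening $14.76; interest $0.30 → $15.06; payment $15.06; balance $0.00
Total paid: $582.55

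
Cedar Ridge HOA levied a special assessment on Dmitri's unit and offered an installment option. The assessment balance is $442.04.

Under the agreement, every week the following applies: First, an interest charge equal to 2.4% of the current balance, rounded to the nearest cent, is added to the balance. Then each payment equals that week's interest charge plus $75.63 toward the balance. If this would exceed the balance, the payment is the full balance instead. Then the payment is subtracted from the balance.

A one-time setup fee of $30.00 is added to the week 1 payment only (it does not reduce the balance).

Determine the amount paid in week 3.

$82.61

Week 1: $442.04 +$10.61 interest = $452.65; pay $86.24 (+ $30.00 fee) → $366.41
Week 2: $366.41 +$8.79 interest = $375.20; pay $84.42 → $290.78
Week 3: $290.78 +$6.98 interest = $297.76; pay $82.61 → $215.15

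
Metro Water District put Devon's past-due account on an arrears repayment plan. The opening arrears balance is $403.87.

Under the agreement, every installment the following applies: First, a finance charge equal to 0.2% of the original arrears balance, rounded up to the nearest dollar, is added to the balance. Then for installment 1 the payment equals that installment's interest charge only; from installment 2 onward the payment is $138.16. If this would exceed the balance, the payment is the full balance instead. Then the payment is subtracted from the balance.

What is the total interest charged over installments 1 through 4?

Installment 1: $403.87 +$1.00 interest = $404.87; pay $1.00 → $403.87
Installment 2: $403.87 +$1.00 interest = $404.87; pay $138.16 → $266.71
Installment 3: $266.71 +$1.00 interest = $267.71; pay $138.16 → $129.55
Installment 4: $129.55 +$1.00 interest = $130.55; pay $130.55 → $0.00
Total interest: $1.00 + $1.00 + $1.00 + $1.00 = $4.00

$4.00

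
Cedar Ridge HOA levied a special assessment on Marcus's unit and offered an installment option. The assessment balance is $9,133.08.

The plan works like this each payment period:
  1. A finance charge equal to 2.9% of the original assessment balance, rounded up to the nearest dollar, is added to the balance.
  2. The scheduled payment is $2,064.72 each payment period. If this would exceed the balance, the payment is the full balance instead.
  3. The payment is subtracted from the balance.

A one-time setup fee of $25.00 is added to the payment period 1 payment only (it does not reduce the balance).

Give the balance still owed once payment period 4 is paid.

$1,934.20

# | Opening | Interest | Payment | Fee | End bal
1 | $9,133.08 | $265.00 | $2,064.72 | $25.00 | $7,333.36
2 | $7,333.36 | $265.00 | $2,064.72 | — | $5,533.64
3 | $5,533.64 | $265.00 | $2,064.72 | — | $3,733.92
4 | $3,733.92 | $265.00 | $2,064.72 | — | $1,934.20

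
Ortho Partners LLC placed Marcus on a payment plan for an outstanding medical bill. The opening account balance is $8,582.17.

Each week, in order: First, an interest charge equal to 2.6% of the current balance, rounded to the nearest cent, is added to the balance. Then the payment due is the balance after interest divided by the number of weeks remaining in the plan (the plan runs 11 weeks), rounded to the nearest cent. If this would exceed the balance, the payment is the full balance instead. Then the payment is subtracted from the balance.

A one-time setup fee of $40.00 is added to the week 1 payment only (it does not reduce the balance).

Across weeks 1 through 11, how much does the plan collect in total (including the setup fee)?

Week 1: $8,582.17 +$223.14 interest = $8,805.31; pay $800.48 (+ $40.00 fee) → $8,004.83
Week 2: $8,004.83 +$208.13 interest = $8,212.96; pay $821.30 → $7,391.66
Week 3: $7,391.66 +$192.18 interest = $7,583.84; pay $842.65 → $6,741.19
Week 4: $6,741.19 +$175.27 interest = $6,916.46; pay $864.56 → $6,051.90
Week 5: $6,051.90 +$157.35 interest = $6,209.25; pay $887.04 → $5,322.21
Week 6: $5,322.21 +$138.38 interest = $5,460.59; pay $910.10 → $4,550.49
Week 7: $4,550.49 +$118.31 interest = $4,668.80; pay $933.76 → $3,735.04
Week 8: $3,735.04 +$97.11 interest = $3,832.15; pay $958.04 → $2,874.11
Week 9: $2,874.11 +$74.73 interest = $2,948.84; pay $982.95 → $1,965.89
Week 10: $1,965.89 +$51.11 interest = $2,017.00; pay $1,008.50 → $1,008.50
Week 11: $1,008.50 +$26.22 interest = $1,034.72; pay $1,034.72 → $0.00
Total paid: $10,084.10

$10,084.10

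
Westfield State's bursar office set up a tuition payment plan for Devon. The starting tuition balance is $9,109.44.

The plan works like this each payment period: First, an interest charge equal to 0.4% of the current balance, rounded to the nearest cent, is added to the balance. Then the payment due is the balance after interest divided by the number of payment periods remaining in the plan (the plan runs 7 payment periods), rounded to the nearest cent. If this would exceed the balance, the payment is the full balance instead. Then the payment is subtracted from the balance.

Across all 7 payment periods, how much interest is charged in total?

$146.93

# | Opening | Interest | Payment | End bal
1 | $9,109.44 | $36.44 | $1,306.55 | $7,839.33
2 | $7,839.33 | $31.36 | $1,311.78 | $6,558.91
3 | $6,558.91 | $26.24 | $1,317.03 | $5,268.12
4 | $5,268.12 | $21.07 | $1,322.30 | $3,966.89
5 | $3,966.89 | $15.87 | $1,327.59 | $2,655.17
6 | $2,655.17 | $10.62 | $1,332.90 | $1,332.89
7 | $1,332.89 | $5.33 | $1,338.22 | $0.00
Total interest: $36.44 + $31.36 + $26.24 + $21.07 + $15.87 + $10.62 + $5.33 = $146.93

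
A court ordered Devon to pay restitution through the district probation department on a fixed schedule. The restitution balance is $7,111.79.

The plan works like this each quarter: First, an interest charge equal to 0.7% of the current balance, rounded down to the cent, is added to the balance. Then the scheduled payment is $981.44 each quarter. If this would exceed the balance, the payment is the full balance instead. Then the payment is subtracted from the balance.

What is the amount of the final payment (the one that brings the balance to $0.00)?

# | Opening | Interest | Payment | End bal
1 | $7,111.79 | $49.78 | $981.44 | $6,180.13
2 | $6,180.13 | $43.26 | $981.44 | $5,241.95
3 | $5,241.95 | $36.69 | $981.44 | $4,297.20
4 | $4,297.20 | $30.08 | $981.44 | $3,345.84
5 | $3,345.84 | $23.42 | $981.44 | $2,387.82
6 | $2,387.82 | $16.71 | $981.44 | $1,423.09
7 | $1,423.09 | $9.96 | $981.44 | $451.61
8 | $451.61 | $3.16 | $454.77 | $0.00

$454.77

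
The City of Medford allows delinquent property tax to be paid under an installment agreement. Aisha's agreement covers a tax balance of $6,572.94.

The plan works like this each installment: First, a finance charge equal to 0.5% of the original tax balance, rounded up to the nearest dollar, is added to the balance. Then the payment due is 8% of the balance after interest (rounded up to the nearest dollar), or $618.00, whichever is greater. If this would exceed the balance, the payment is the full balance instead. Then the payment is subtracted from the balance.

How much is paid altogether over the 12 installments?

Installment 1: opening $6,572.94; interest $33.00 → $6,605.94; payment $618.00; balance $5,987.94
Installment 2: opening $5,987.94; interest $33.00 → $6,020.94; payment $618.00; balance $5,402.94
Installment 3: opening $5,402.94; interest $33.00 → $5,435.94; payment $618.00; balance $4,817.94
Installment 4: opening $4,817.94; interest $33.00 → $4,850.94; payment $618.00; balance $4,232.94
Installment 5: opening $4,232.94; interest $33.00 → $4,265.94; payment $618.00; balance $3,647.94
Installment 6: opening $3,647.94; interest $33.00 → $3,680.94; payment $618.00; balance $3,062.94
Installment 7: opening $3,062.94; interest $33.00 → $3,095.94; payment $618.00; balance $2,477.94
Installment 8: opening $2,477.94; interest $33.00 → $2,510.94; payment $618.00; balance $1,892.94
Installment 9: opening $1,892.94; interest $33.00 → $1,925.94; payment $618.00; balance $1,307.94
Installment 10: opening $1,307.94; interest $33.00 → $1,340.94; payment $618.00; balance $722.94
Installment 11: opening $722.94; interest $33.00 → $755.94; payment $618.00; balance $137.94
Installment 12: opening $137.94; interest $33.00 → $170.94; payment $170.94; balance $0.00
Total paid: $6,968.94

$6,968.94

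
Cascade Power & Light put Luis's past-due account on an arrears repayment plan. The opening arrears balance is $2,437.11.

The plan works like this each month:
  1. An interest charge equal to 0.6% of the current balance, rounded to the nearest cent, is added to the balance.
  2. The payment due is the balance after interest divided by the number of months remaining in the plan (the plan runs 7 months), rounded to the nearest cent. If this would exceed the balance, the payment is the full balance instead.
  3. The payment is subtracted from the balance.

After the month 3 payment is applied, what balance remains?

# | Opening | Interest | Payment | End bal
1 | $2,437.11 | $14.62 | $350.25 | $2,101.48
2 | $2,101.48 | $12.61 | $352.35 | $1,761.74
3 | $1,761.74 | $10.57 | $354.46 | $1,417.85

$1,417.85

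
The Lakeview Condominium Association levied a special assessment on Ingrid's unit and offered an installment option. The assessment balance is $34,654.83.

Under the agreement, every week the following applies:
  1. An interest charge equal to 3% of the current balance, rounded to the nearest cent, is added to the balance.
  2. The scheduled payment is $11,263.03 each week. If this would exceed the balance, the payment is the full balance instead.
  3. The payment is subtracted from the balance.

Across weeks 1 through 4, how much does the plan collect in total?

$36,936.11

Week 1: $34,654.83 +$1,039.64 interest = $35,694.47; pay $11,263.03 → $24,431.44
Week 2: $24,431.44 +$732.94 interest = $25,164.38; pay $11,263.03 → $13,901.35
Week 3: $13,901.35 +$417.04 interest = $14,318.39; pay $11,263.03 → $3,055.36
Week 4: $3,055.36 +$91.66 interest = $3,147.02; pay $3,147.02 → $0.00
Total paid: $36,936.11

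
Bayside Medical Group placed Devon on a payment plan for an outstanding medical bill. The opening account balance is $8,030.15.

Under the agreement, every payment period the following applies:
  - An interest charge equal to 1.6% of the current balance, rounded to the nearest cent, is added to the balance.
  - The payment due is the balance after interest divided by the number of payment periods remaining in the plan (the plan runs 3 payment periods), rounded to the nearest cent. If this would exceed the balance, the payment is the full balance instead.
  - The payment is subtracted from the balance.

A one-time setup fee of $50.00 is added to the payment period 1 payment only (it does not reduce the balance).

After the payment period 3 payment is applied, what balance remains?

Payment period 1: $8,030.15 +$128.48 interest = $8,158.63; pay $2,719.54 (+ $50.00 fee) → $5,439.09
Payment period 2: $5,439.09 +$87.03 interest = $5,526.12; pay $2,763.06 → $2,763.06
Payment period 3: $2,763.06 +$44.21 interest = $2,807.27; pay $2,807.27 → $0.00

$0.00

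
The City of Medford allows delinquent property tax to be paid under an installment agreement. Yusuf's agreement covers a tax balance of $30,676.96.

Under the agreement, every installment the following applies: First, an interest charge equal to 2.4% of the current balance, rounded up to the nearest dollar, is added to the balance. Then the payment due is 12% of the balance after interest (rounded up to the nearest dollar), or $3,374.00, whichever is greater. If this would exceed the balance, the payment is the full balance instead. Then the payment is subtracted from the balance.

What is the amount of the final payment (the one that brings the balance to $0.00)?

$766.96

# | Opening | Interest | Payment | End bal
1 | $30,676.96 | $737.00 | $3,770.00 | $27,643.96
2 | $27,643.96 | $664.00 | $3,397.00 | $24,910.96
3 | $24,910.96 | $598.00 | $3,374.00 | $22,134.96
4 | $22,134.96 | $532.00 | $3,374.00 | $19,292.96
5 | $19,292.96 | $464.00 | $3,374.00 | $16,382.96
6 | $16,382.96 | $394.00 | $3,374.00 | $13,402.96
7 | $13,402.96 | $322.00 | $3,374.00 | $10,350.96
8 | $10,350.96 | $249.00 | $3,374.00 | $7,225.96
9 | $7,225.96 | $174.00 | $3,374.00 | $4,025.96
10 | $4,025.96 | $97.00 | $3,374.00 | $748.96
11 | $748.96 | $18.00 | $766.96 | $0.00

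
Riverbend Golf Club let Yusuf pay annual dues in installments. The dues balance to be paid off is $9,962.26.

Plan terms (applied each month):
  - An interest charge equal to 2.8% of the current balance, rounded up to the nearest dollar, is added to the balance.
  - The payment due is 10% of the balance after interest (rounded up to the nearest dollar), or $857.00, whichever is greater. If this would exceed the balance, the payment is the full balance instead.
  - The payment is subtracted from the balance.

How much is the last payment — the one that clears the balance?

$687.26

Month 1: opening $9,962.26; interest $279.00 → $10,241.26; payment $1,025.00; balance $9,216.26
Month 2: opening $9,216.26; interest $259.00 → $9,475.26; payment $948.00; balance $8,527.26
Month 3: opening $8,527.26; interest $239.00 → $8,766.26; payment $877.00; balance $7,889.26
Month 4: opening $7,889.26; interest $221.00 → $8,110.26; payment $857.00; balance $7,253.26
Month 5: opening $7,253.26; interest $204.00 → $7,457.26; payment $857.00; balance $6,600.26
Month 6: opening $6,600.26; interest $185.00 → $6,785.26; payment $857.00; balance $5,928.26
Month 7: opening $5,928.26; interest $166.00 → $6,094.26; payment $857.00; balance $5,237.26
Month 8: opening $5,237.26; interest $147.00 → $5,384.26; payment $857.00; balance $4,527.26
Month 9: opening $4,527.26; interest $127.00 → $4,654.26; payment $857.00; balance $3,797.26
Month 10: opening $3,797.26; interest $107.00 → $3,904.26; payment $857.00; balance $3,047.26
Month 11: opening $3,047.26; interest $86.00 → $3,133.26; payment $857.00; balance $2,276.26
Month 12: opening $2,276.26; interest $64.00 → $2,340.26; payment $857.00; balance $1,483.26
Month 13: opening $1,483.26; interest $42.00 → $1,525.26; payment $857.00; balance $668.26
Month 14: opening $668.26; interest $19.00 → $687.26; payment $687.26; balance $0.00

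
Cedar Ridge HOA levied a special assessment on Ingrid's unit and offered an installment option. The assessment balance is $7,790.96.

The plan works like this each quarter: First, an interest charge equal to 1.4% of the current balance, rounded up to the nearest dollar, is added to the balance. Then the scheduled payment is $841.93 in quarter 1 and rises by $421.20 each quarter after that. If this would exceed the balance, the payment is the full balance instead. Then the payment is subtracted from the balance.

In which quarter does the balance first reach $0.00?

5

Quarter 1: $7,790.96 +$110.00 interest = $7,900.96; pay $841.93 → $7,059.03
Quarter 2: $7,059.03 +$99.00 interest = $7,158.03; pay $1,263.13 → $5,894.90
Quarter 3: $5,894.90 +$83.00 interest = $5,977.90; pay $1,684.33 → $4,293.57
Quarter 4: $4,293.57 +$61.00 interest = $4,354.57; pay $2,105.53 → $2,249.04
Quarter 5: $2,249.04 +$32.00 interest = $2,281.04; pay $2,281.04 → $0.00
Balance reaches $0.00 in quarter 5.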